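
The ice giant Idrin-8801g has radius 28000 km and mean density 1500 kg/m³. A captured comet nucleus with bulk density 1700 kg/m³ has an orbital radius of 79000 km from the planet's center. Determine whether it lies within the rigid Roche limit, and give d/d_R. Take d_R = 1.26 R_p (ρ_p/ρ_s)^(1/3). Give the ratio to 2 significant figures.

outside; d/d_R ≈ 2.3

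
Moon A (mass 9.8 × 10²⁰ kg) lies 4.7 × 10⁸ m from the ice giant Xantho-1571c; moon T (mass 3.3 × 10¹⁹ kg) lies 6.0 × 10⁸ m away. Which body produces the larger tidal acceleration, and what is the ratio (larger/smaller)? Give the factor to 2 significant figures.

Tidal stretch scales as M/d³; compute that for each body.
Moon A: (9.8 × 10²⁰) / (4.7 × 10⁸)³ = 9.439 × 10⁻⁶
Moon T: (3.3 × 10¹⁹) / (6.0 × 10⁸)³ = 1.528 × 10⁻⁷
Ratio (larger/smaller) = 62

Moon A, by a factor of ≈ 62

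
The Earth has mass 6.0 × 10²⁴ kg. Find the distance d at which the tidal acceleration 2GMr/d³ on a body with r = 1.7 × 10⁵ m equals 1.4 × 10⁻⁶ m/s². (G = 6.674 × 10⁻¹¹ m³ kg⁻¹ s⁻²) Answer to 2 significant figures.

2GMr/d³ = a_tidal  ⇒  d = (2GMr / a_tidal)^(1/3)
d = (2 × 6.674×10⁻¹¹ × (6.0 × 10²⁴) × (1.7 × 10⁵) / (1.4 × 10⁻⁶))^(1/3)
  = 4.6 × 10⁸ m

4.6 × 10⁸ m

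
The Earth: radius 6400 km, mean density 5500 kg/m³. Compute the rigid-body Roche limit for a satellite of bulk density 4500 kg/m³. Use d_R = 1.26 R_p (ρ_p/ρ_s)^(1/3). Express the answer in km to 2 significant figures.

8600 km

d_R = 1.26 × 6400 km × (5500/4500)^(1/3)
    = 8600 km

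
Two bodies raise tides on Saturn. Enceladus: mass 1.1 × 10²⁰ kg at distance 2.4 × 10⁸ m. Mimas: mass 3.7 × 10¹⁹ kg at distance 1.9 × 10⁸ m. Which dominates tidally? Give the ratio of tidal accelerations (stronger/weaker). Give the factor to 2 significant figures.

Enceladus, by a factor of ≈ 1.5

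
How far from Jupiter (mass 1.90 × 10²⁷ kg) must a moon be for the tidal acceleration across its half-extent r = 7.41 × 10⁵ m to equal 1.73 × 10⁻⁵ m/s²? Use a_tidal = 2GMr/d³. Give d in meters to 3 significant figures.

2.21 × 10⁹ m

2GMr/d³ = a_tidal  ⇒  d = (2GMr / a_tidal)^(1/3)
d = (2 × 6.674×10⁻¹¹ × (1.90 × 10²⁷) × (7.41 × 10⁵) / (1.73 × 10⁻⁵))^(1/3)
  = 2.21 × 10⁹ m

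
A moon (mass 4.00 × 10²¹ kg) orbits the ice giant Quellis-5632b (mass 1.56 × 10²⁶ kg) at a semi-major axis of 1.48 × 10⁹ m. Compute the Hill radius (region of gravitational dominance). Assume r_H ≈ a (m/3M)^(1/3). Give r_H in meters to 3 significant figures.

3.03 × 10⁷ m

r_H ≈ a (m/3M)^(1/3)
    = (1.48 × 10⁹) × (4.00 × 10²¹ / (3 × 1.56 × 10²⁶))^(1/3)
    = 3.03 × 10⁷ m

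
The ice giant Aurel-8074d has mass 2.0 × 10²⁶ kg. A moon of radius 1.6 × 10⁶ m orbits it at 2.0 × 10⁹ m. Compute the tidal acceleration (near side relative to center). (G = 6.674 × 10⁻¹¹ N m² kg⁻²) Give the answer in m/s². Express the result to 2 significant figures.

Δg = 2GMr/d³
   = 2 × (6.674 × 10⁻¹¹) × (2.0 × 10²⁶) × (1.6 × 10⁶) / (2.0 × 10⁹)³
   = 5.3 × 10⁻⁶ m/s²

5.3 × 10⁻⁶ m/s²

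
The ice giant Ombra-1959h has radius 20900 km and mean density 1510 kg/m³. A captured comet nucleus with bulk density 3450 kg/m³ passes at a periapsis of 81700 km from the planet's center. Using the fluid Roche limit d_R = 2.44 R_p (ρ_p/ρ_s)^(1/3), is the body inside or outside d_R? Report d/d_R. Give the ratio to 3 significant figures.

outside; d/d_R ≈ 2.11

d_R = 2.44 × (20900 km) × (1510/3450)^(1/3) = 38720 km
d/d_R = (81700) / (38720) = 2.11
Since d/d_R > 1, the body is outside the Roche limit.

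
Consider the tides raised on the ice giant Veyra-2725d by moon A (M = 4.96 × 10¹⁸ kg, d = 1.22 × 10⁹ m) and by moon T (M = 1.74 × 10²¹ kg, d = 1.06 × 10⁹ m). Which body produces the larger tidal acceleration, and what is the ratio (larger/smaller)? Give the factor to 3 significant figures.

Moon T, by a factor of ≈ 535

Tidal acceleration ∝ M/d³, so compare M/d³ for each.
Moon A: (4.96 × 10¹⁸) / (1.22 × 10⁹)³ = 2.732 × 10⁻⁹
Moon T: (1.74 × 10²¹) / (1.06 × 10⁹)³ = 1.461 × 10⁻⁶
Ratio (larger/smaller) = 535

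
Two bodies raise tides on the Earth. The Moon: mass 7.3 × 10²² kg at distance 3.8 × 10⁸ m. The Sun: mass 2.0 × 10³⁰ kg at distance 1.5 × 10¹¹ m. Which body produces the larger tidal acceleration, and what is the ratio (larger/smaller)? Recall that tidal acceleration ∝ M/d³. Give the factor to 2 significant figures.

The Moon, by a factor of ≈ 2.2

Tidal stretch scales as M/d³; compute that for each body.
The Moon: (7.3 × 10²²) / (3.8 × 10⁸)³ = 1.330 × 10⁻³
The Sun: (2.0 × 10³⁰) / (1.5 × 10¹¹)³ = 5.926 × 10⁻⁴
Ratio (larger/smaller) = 2.2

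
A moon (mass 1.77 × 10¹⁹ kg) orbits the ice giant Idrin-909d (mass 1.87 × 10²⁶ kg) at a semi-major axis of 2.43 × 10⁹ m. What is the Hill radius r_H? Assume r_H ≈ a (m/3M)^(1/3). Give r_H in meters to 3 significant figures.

r_H ≈ a (m/3M)^(1/3)
    = (2.43 × 10⁹) × (1.77 × 10¹⁹ / (3 × 1.87 × 10²⁶))^(1/3)
    = 7.68 × 10⁶ m

7.68 × 10⁶ m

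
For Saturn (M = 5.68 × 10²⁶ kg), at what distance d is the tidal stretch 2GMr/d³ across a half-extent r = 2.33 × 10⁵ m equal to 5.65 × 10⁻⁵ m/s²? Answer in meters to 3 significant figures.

2GMr/d³ = a_tidal  ⇒  d = (2GMr / a_tidal)^(1/3)
d = (2 × 6.674×10⁻¹¹ × (5.68 × 10²⁶) × (2.33 × 10⁵) / (5.65 × 10⁻⁵))^(1/3)
  = 6.79 × 10⁸ m

6.79 × 10⁸ m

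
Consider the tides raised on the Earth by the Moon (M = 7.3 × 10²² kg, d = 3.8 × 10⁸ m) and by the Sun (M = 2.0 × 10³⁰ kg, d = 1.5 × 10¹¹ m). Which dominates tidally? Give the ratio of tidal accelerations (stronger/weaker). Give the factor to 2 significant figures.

The Moon, by a factor of ≈ 2.2

Compare M/d³ for the two perturbers:
The Moon: (7.3 × 10²²) / (3.8 × 10⁸)³ = 1.330 × 10⁻³
The Sun: (2.0 × 10³⁰) / (1.5 × 10¹¹)³ = 5.926 × 10⁻⁴
Ratio (larger/smaller) = 2.2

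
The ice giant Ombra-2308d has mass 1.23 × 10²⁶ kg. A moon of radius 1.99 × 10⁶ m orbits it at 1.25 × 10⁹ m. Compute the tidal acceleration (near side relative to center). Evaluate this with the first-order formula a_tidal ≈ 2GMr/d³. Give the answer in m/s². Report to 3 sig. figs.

Δg = 2GMr/d³
   = 2 × (6.674 × 10⁻¹¹) × (1.23 × 10²⁶) × (1.99 × 10⁶) / (1.25 × 10⁹)³
   = 1.67 × 10⁻⁵ m/s²

1.67 × 10⁻⁵ m/s²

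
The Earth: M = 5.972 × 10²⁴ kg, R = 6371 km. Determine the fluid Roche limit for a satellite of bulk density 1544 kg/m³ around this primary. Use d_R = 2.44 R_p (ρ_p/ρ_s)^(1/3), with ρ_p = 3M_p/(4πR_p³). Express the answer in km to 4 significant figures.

23760 km

ρ_p = 3M_p/(4πR_p³) = 3 × (5.972 × 10²⁴) / (4π × (6.371 × 10⁶ m)³) = 5513 kg/m³
d_R = 2.44 × 6371 km × (5513/1544)^(1/3)
    = 23760 km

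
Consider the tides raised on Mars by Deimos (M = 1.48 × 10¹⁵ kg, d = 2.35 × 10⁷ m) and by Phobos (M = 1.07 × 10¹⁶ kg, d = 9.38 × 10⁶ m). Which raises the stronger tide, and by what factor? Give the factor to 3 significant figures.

Tidal stretch scales as M/d³; compute that for each body.
Deimos: (1.48 × 10¹⁵) / (2.35 × 10⁷)³ = 1.140 × 10⁻⁷
Phobos: (1.07 × 10¹⁶) / (9.38 × 10⁶)³ = 1.297 × 10⁻⁵
Ratio (larger/smaller) = 114

Phobos, by a factor of ≈ 114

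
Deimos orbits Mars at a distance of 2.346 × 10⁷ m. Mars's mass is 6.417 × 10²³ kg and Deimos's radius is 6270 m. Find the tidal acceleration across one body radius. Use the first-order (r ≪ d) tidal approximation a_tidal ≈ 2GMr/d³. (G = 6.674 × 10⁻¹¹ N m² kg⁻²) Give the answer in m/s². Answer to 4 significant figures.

4.159 × 10⁻⁵ m/s²

Δg = 2GMr/d³
   = 2 × (6.674 × 10⁻¹¹) × (6.417 × 10²³) × (6270) / (2.346 × 10⁷)³
   = 4.159 × 10⁻⁵ m/s²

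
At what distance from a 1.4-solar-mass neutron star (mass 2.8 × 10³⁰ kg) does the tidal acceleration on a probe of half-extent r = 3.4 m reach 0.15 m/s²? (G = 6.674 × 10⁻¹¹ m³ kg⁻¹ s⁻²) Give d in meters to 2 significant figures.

2.0 × 10⁷ m

2GMr/d³ = a_tidal  ⇒  d = (2GMr / a_tidal)^(1/3)
d = (2 × 6.674×10⁻¹¹ × (2.8 × 10³⁰) × (3.4) / (0.15))^(1/3)
  = 2.0 × 10⁷ m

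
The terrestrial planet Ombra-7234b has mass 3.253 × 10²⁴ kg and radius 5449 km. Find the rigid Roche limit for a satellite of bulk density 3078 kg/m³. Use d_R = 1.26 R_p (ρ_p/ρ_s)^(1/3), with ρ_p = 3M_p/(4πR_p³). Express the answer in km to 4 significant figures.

ρ_p = 3M_p/(4πR_p³) = 3 × (3.253 × 10²⁴) / (4π × (5.449 × 10⁶ m)³) = 4800 kg/m³
d_R = 1.26 × 5449 km × (4800/3078)^(1/3)
    = 7962 km

7962 km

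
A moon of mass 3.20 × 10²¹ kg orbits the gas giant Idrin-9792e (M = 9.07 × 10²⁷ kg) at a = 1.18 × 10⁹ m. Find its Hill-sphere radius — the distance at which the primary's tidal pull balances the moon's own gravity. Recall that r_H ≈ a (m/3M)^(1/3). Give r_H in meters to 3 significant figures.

r_H ≈ a (m/3M)^(1/3)
    = (1.18 × 10⁹) × (3.20 × 10²¹ / (3 × 9.07 × 10²⁷))^(1/3)
    = 5.78 × 10⁶ m

5.78 × 10⁶ m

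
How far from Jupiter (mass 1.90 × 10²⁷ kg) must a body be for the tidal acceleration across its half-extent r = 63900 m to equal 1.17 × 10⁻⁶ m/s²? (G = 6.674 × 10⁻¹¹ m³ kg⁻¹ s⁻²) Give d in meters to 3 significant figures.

2GMr/d³ = a_tidal  ⇒  d = (2GMr / a_tidal)^(1/3)
d = (2 × 6.674×10⁻¹¹ × (1.90 × 10²⁷) × (63900) / (1.17 × 10⁻⁶))^(1/3)
  = 2.40 × 10⁹ m

2.40 × 10⁹ m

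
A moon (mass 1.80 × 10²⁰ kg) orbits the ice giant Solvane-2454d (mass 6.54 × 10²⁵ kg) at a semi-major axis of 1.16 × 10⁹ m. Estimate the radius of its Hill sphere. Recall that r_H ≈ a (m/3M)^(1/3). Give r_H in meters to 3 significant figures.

r_H ≈ a (m/3M)^(1/3)
    = (1.16 × 10⁹) × (1.80 × 10²⁰ / (3 × 6.54 × 10²⁵))^(1/3)
    = 1.13 × 10⁷ m

1.13 × 10⁷ m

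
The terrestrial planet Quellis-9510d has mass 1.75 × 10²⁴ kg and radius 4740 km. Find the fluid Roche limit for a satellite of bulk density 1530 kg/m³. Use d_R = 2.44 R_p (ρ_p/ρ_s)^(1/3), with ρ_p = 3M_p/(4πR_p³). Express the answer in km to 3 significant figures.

ρ_p = 3M_p/(4πR_p³) = 3 × (1.75 × 10²⁴) / (4π × (4.74 × 10⁶ m)³) = 3920 kg/m³
d_R = 2.44 × 4740 km × (3920/1530)^(1/3)
    = 15800 km

15800 km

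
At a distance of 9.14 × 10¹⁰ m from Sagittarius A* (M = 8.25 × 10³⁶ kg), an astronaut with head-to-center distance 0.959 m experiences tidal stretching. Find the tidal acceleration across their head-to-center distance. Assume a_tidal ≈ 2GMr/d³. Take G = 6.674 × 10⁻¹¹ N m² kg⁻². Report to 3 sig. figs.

1.38 × 10⁻⁶ m/s²

Δg = 2GMr/d³
   = 2 × (6.674 × 10⁻¹¹) × (8.25 × 10³⁶) × (0.959) / (9.14 × 10¹⁰)³
   = 1.38 × 10⁻⁶ m/s²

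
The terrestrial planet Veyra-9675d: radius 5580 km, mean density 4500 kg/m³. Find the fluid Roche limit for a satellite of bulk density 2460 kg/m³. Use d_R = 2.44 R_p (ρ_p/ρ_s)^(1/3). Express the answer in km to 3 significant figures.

16700 km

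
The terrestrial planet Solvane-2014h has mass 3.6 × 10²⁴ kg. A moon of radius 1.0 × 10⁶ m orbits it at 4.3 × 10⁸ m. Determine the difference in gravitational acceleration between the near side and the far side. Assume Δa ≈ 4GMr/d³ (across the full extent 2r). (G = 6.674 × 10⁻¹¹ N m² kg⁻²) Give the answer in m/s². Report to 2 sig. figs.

a_tidal = 4GMr/d³
        = 4 × (6.674 × 10⁻¹¹) × (3.6 × 10²⁴) × (1.0 × 10⁶) / (4.3 × 10⁸)³
        = 1.2 × 10⁻⁵ m/s²

1.2 × 10⁻⁵ m/s²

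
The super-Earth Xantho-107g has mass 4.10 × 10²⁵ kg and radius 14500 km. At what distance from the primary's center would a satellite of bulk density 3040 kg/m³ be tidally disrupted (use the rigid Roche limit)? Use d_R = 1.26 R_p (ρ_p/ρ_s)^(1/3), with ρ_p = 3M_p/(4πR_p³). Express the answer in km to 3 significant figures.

ρ_p = 3M_p/(4πR_p³) = 3 × (4.10 × 10²⁵) / (4π × (1.45 × 10⁷ m)³) = 3210 kg/m³
d_R = 1.26 × 14500 km × (3210/3040)^(1/3)
    = 18600 km

18600 km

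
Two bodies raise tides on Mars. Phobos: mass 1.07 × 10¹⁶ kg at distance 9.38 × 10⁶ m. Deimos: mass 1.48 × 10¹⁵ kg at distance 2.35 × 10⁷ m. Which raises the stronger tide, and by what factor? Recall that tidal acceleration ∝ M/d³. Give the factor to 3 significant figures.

Phobos, by a factor of ≈ 114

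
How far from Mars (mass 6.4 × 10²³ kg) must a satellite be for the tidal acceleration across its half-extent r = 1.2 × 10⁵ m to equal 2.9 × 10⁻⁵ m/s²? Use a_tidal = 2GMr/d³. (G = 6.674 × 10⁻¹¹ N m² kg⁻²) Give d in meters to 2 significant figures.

2GMr/d³ = a_tidal  ⇒  d = (2GMr / a_tidal)^(1/3)
d = (2 × 6.674×10⁻¹¹ × (6.4 × 10²³) × (1.2 × 10⁵) / (2.9 × 10⁻⁵))^(1/3)
  = 7.1 × 10⁷ m

7.1 × 10⁷ m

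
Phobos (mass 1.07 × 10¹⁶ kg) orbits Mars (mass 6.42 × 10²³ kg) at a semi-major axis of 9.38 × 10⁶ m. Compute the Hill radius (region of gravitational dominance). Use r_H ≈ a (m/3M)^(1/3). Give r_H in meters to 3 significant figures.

1.66 × 10⁴ m

r_H ≈ a (m/3M)^(1/3)
    = (9.38 × 10⁶) × (1.07 × 10¹⁶ / (3 × 6.42 × 10²³))^(1/3)
    = 1.66 × 10⁴ m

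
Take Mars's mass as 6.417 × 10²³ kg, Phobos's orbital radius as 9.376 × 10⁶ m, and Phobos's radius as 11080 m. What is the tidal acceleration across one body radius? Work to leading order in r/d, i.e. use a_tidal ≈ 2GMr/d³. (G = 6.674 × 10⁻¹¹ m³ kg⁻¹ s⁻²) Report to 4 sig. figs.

1.151 × 10⁻³ m/s²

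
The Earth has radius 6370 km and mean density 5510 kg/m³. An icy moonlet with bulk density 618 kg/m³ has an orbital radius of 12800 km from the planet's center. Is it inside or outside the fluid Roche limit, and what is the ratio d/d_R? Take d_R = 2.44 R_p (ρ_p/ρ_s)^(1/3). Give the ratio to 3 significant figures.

d_R = 2.44 × (6370 km) × (5510/618)^(1/3) = 32230 km
d/d_R = (12800) / (32230) = 0.397
Since d/d_R < 1, the body is inside the Roche limit.

inside; d/d_R ≈ 0.397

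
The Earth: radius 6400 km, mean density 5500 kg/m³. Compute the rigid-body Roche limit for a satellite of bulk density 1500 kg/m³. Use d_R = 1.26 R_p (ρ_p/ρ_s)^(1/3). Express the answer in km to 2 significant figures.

d_R = 1.26 × 6400 km × (5500/1500)^(1/3)
    = 12000 km

12000 km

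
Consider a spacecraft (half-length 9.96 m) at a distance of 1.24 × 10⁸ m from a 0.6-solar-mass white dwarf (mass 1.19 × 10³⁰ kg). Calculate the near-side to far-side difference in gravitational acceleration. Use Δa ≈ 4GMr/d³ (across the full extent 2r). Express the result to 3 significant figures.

Differencing GM/(d−r)² and GM/(d+r)² to first order in r/d gives 4GMr/d³.
Δa = 4GMr/d³
   = 4 × (6.674 × 10⁻¹¹) × (1.19 × 10³⁰) × (9.96) / (1.24 × 10⁸)³
   = 1.66 × 10⁻³ m/s²

1.66 × 10⁻³ m/s²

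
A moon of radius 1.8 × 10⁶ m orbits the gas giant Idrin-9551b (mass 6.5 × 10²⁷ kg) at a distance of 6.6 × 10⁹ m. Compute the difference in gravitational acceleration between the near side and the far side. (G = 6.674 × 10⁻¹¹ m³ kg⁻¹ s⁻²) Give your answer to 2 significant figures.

1.1 × 10⁻⁵ m/s²

Δa = 4GMr/d³
   = 4 × (6.674 × 10⁻¹¹) × (6.5 × 10²⁷) × (1.8 × 10⁶) / (6.6 × 10⁹)³
   = 1.1 × 10⁻⁵ m/s²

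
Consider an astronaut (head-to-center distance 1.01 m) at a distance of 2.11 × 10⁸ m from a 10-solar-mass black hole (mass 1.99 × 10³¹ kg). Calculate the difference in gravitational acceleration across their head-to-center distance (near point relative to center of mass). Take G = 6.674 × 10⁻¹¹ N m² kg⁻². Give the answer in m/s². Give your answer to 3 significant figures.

2.86 × 10⁻⁴ m/s²

Since r ≪ d, expand the inverse-square field across one radius to get the leading 2GMr/d³ term.
a_tidal = 2GMr/d³
        = 2 × (6.674 × 10⁻¹¹) × (1.99 × 10³¹) × (1.01) / (2.11 × 10⁸)³
        = 2.86 × 10⁻⁴ m/s²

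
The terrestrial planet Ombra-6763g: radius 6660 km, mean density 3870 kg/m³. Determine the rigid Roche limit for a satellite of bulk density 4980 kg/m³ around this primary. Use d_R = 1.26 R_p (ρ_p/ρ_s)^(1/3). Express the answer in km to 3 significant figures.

7720 km

d_R = 1.26 × 6660 km × (3870/4980)^(1/3)
    = 7720 km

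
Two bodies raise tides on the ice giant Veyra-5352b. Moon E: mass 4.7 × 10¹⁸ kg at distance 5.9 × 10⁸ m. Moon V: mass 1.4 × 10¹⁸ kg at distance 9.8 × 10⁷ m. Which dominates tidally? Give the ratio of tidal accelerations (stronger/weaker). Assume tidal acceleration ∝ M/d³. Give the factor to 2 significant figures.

Moon V, by a factor of ≈ 65

The tide-raising term goes as M/d³ (the gradient of a 1/d² field).
Moon E: (4.7 × 10¹⁸) / (5.9 × 10⁸)³ = 2.288 × 10⁻⁸
Moon V: (1.4 × 10¹⁸) / (9.8 × 10⁷)³ = 1.487 × 10⁻⁶
Ratio (larger/smaller) = 65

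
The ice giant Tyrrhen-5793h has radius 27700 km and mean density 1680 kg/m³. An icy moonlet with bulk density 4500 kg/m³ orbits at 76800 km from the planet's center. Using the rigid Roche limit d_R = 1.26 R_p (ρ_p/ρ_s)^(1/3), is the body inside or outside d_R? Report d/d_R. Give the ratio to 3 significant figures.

outside; d/d_R ≈ 3.06

d_R = 1.26 × (27700 km) × (1680/4500)^(1/3) = 25130 km
d/d_R = (76800) / (25130) = 3.06
Since d/d_R > 1, the body is outside the Roche limit.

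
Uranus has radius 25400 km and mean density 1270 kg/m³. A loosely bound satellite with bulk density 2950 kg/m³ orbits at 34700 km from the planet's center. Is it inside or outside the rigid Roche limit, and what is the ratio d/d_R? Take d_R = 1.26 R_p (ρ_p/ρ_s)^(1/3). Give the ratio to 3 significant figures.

outside; d/d_R ≈ 1.44

d_R = 1.26 × (25400 km) × (1270/2950)^(1/3) = 24170 km
d/d_R = (34700) / (24170) = 1.44
Since d/d_R > 1, the body is outside the Roche limit.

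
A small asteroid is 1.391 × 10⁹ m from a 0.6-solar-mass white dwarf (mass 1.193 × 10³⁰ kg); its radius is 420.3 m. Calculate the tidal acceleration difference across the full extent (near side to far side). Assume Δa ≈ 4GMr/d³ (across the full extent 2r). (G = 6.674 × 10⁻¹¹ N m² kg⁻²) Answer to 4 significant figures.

Near-to-far spans 2r, so the tidal difference is twice the near-to-center value: 4GMr/d³.
Δg = 4GMr/d³
   = 4 × (6.674 × 10⁻¹¹) × (1.193 × 10³⁰) × (420.3) / (1.391 × 10⁹)³
   = 4.974 × 10⁻⁵ m/s²

4.974 × 10⁻⁵ m/s²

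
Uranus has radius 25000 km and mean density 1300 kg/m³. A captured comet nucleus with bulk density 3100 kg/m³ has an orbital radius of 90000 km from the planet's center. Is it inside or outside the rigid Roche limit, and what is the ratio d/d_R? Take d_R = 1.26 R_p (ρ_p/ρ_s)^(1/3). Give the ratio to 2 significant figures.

d_R = 1.26 × (25000 km) × (1300/3100)^(1/3) = 23580 km
d/d_R = (90000) / (23580) = 3.8
Since d/d_R > 1, the body is outside the Roche limit.

outside; d/d_R ≈ 3.8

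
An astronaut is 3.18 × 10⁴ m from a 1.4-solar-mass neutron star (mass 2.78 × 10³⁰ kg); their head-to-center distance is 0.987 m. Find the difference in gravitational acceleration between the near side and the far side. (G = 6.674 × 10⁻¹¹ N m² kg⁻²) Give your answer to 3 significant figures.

2.28 × 10⁷ m/s²

Δa = 4GMr/d³
   = 4 × (6.674 × 10⁻¹¹) × (2.78 × 10³⁰) × (0.987) / (3.18 × 10⁴)³
   = 2.28 × 10⁷ m/s²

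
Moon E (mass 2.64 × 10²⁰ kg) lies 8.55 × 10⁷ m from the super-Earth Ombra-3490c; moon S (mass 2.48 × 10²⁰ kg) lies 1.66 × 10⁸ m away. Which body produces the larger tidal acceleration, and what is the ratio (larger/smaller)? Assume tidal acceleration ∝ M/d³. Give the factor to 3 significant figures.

Moon E, by a factor of ≈ 7.79

Compare M/d³ for the two perturbers:
Moon E: (2.64 × 10²⁰) / (8.55 × 10⁷)³ = 4.224 × 10⁻⁴
Moon S: (2.48 × 10²⁰) / (1.66 × 10⁸)³ = 5.422 × 10⁻⁵
Ratio (larger/smaller) = 7.79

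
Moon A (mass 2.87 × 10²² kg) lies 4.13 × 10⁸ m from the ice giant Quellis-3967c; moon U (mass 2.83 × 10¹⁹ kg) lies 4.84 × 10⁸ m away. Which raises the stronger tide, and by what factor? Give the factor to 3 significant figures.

The tide-raising term goes as M/d³ (the gradient of a 1/d² field).
Moon A: (2.87 × 10²²) / (4.13 × 10⁸)³ = 4.074 × 10⁻⁴
Moon U: (2.83 × 10¹⁹) / (4.84 × 10⁸)³ = 2.496 × 10⁻⁷
Ratio (larger/smaller) = 1630

Moon A, by a factor of ≈ 1630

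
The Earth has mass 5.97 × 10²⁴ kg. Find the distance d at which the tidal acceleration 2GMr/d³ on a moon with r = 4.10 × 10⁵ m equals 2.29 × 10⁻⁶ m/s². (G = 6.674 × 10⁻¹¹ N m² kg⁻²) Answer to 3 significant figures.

5.23 × 10⁸ m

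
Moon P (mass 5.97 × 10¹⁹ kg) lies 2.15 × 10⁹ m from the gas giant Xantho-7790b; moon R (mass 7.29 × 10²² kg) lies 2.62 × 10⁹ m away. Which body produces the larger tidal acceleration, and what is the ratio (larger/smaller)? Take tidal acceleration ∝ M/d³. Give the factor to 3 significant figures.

Moon R, by a factor of ≈ 675

Tidal acceleration ∝ M/d³, so compare M/d³ for each.
Moon P: (5.97 × 10¹⁹) / (2.15 × 10⁹)³ = 6.007 × 10⁻⁹
Moon R: (7.29 × 10²²) / (2.62 × 10⁹)³ = 4.053 × 10⁻⁶
Ratio (larger/smaller) = 675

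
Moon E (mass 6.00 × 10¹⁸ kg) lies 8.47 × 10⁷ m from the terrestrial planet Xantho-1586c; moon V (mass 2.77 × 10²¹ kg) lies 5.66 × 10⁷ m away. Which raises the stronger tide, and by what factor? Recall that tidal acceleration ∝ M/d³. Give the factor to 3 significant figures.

Moon V, by a factor of ≈ 1550

Tidal stretch scales as M/d³; compute that for each body.
Moon E: (6.00 × 10¹⁸) / (8.47 × 10⁷)³ = 9.874 × 10⁻⁶
Moon V: (2.77 × 10²¹) / (5.66 × 10⁷)³ = 1.528 × 10⁻²
Ratio (larger/smaller) = 1550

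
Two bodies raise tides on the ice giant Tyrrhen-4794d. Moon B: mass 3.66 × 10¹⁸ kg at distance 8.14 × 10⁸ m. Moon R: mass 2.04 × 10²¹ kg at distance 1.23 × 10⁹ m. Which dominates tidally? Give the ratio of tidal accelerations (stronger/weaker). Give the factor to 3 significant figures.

Moon R, by a factor of ≈ 162

Compare M/d³ for the two perturbers:
Moon B: (3.66 × 10¹⁸) / (8.14 × 10⁸)³ = 6.786 × 10⁻⁹
Moon R: (2.04 × 10²¹) / (1.23 × 10⁹)³ = 1.096 × 10⁻⁶
Ratio (larger/smaller) = 162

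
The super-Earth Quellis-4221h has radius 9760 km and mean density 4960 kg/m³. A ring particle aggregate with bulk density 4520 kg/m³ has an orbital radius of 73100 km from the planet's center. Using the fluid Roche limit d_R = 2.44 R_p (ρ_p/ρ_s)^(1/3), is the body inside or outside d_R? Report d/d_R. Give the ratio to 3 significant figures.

d_R = 2.44 × (9760 km) × (4960/4520)^(1/3) = 24560 km
d/d_R = (73100) / (24560) = 2.98
Since d/d_R > 1, the body is outside the Roche limit.

outside; d/d_R ≈ 2.98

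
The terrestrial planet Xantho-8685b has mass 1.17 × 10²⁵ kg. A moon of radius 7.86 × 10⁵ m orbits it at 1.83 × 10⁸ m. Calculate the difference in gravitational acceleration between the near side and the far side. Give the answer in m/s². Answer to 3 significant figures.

Near-to-far spans 2r, so the tidal difference is twice the near-to-center value: 4GMr/d³.
Δa = 4GMr/d³
   = 4 × (6.674 × 10⁻¹¹) × (1.17 × 10²⁵) × (7.86 × 10⁵) / (1.83 × 10⁸)³
   = 4.01 × 10⁻⁴ m/s²

4.01 × 10⁻⁴ m/s²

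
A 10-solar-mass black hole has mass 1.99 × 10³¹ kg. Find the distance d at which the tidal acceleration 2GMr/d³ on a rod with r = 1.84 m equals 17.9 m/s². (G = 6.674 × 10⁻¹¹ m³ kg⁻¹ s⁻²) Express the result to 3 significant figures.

2GMr/d³ = a_tidal  ⇒  d = (2GMr / a_tidal)^(1/3)
d = (2 × 6.674×10⁻¹¹ × (1.99 × 10³¹) × (1.84) / (17.9))^(1/3)
  = 6.49 × 10⁶ m

6.49 × 10⁶ m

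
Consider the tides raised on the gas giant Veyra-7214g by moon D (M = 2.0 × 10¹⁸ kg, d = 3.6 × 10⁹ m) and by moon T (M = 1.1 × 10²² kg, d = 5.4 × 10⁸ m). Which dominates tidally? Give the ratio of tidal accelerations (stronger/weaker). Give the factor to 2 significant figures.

Compare M/d³ for the two perturbers:
Moon D: (2.0 × 10¹⁸) / (3.6 × 10⁹)³ = 4.287 × 10⁻¹¹
Moon T: (1.1 × 10²²) / (5.4 × 10⁸)³ = 6.986 × 10⁻⁵
Ratio (larger/smaller) = 1.6 × 10⁶

Moon T, by a factor of ≈ 1.6 × 10⁶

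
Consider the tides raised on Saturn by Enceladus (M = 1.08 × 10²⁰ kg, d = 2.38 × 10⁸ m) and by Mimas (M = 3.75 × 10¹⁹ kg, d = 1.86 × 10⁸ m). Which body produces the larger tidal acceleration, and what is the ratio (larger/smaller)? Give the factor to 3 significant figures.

Compare M/d³ for the two perturbers:
Enceladus: (1.08 × 10²⁰) / (2.38 × 10⁸)³ = 8.011 × 10⁻⁶
Mimas: (3.75 × 10¹⁹) / (1.86 × 10⁸)³ = 5.828 × 10⁻⁶
Ratio (larger/smaller) = 1.37

Enceladus, by a factor of ≈ 1.37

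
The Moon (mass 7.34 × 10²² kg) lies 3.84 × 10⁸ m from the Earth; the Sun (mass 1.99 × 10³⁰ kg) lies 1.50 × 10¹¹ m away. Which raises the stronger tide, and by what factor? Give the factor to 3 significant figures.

The Moon, by a factor of ≈ 2.20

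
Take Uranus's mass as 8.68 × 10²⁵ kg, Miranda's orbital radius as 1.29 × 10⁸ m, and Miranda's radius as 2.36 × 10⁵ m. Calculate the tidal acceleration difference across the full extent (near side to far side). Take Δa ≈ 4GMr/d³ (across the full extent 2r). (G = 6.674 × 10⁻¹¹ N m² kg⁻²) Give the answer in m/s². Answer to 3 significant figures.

Δa = 4GMr/d³
   = 4 × (6.674 × 10⁻¹¹) × (8.68 × 10²⁵) × (2.36 × 10⁵) / (1.29 × 10⁸)³
   = 2.55 × 10⁻³ m/s²

2.55 × 10⁻³ m/s²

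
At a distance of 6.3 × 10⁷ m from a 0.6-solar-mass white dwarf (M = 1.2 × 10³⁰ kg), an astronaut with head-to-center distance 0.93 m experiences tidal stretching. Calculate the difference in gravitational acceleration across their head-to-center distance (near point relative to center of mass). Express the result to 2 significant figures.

Differencing GM/(d−r)² and GM/d² to first order in r/d gives 2GMr/d³.
Δg = 2GMr/d³
   = 2 × (6.674 × 10⁻¹¹) × (1.2 × 10³⁰) × (0.93) / (6.3 × 10⁷)³
   = 6.0 × 10⁻⁴ m/s²

6.0 × 10⁻⁴ m/s²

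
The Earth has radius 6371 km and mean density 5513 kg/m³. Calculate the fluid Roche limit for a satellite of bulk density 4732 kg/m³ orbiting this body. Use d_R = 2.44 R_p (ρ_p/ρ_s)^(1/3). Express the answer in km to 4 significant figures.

d_R = 2.44 × 6371 km × (5513/4732)^(1/3)
    = 16360 km

16360 km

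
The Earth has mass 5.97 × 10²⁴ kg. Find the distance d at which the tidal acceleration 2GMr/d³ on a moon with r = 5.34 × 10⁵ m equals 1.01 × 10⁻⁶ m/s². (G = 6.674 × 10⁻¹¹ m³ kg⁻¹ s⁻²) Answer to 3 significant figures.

7.50 × 10⁸ m

2GMr/d³ = a_tidal  ⇒  d = (2GMr / a_tidal)^(1/3)
d = (2 × 6.674×10⁻¹¹ × (5.97 × 10²⁴) × (5.34 × 10⁵) / (1.01 × 10⁻⁶))^(1/3)
  = 7.50 × 10⁸ m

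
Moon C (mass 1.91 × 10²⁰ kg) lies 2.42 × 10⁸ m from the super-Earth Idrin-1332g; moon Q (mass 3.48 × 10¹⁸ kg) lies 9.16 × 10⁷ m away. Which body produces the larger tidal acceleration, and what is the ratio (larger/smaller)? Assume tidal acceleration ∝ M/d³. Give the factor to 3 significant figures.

Tidal acceleration ∝ M/d³, so compare M/d³ for each.
Moon C: (1.91 × 10²⁰) / (2.42 × 10⁸)³ = 1.348 × 10⁻⁵
Moon Q: (3.48 × 10¹⁸) / (9.16 × 10⁷)³ = 4.528 × 10⁻⁶
Ratio (larger/smaller) = 2.98

Moon C, by a factor of ≈ 2.98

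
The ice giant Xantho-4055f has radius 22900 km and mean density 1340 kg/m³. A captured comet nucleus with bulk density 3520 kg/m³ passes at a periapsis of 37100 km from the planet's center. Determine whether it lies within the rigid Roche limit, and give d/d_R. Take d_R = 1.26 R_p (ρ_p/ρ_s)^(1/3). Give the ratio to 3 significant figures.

outside; d/d_R ≈ 1.77

d_R = 1.26 × (22900 km) × (1340/3520)^(1/3) = 20910 km
d/d_R = (37100) / (20910) = 1.77
Since d/d_R > 1, the body is outside the Roche limit.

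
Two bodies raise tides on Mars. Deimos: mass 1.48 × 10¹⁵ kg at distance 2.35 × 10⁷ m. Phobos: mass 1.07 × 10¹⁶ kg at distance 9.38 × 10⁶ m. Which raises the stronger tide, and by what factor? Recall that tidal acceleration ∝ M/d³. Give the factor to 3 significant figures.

Phobos, by a factor of ≈ 114

Tidal stretch scales as M/d³; compute that for each body.
Deimos: (1.48 × 10¹⁵) / (2.35 × 10⁷)³ = 1.140 × 10⁻⁷
Phobos: (1.07 × 10¹⁶) / (9.38 × 10⁶)³ = 1.297 × 10⁻⁵
Ratio (larger/smaller) = 114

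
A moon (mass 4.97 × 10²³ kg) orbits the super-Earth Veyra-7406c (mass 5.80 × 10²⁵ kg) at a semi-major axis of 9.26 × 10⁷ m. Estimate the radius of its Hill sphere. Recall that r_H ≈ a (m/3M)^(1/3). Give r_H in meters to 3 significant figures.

1.31 × 10⁷ m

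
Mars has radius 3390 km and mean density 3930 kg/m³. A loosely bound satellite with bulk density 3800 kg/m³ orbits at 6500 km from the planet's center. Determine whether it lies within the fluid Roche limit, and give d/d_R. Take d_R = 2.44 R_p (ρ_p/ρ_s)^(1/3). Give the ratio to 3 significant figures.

d_R = 2.44 × (3390 km) × (3930/3800)^(1/3) = 8365 km
d/d_R = (6500) / (8365) = 0.777
Since d/d_R < 1, the body is inside the Roche limit.

inside; d/d_R ≈ 0.777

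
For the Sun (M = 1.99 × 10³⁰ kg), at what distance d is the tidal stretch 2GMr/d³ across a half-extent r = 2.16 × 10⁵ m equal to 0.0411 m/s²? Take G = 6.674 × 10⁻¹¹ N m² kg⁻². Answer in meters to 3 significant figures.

2GMr/d³ = a_tidal  ⇒  d = (2GMr / a_tidal)^(1/3)
d = (2 × 6.674×10⁻¹¹ × (1.99 × 10³⁰) × (2.16 × 10⁵) / (0.0411))^(1/3)
  = 1.12 × 10⁹ m

1.12 × 10⁹ m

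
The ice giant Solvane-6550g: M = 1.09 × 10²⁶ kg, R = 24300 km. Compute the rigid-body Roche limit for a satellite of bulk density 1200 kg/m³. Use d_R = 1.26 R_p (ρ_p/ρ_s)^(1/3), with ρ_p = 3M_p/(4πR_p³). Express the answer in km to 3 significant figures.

35100 km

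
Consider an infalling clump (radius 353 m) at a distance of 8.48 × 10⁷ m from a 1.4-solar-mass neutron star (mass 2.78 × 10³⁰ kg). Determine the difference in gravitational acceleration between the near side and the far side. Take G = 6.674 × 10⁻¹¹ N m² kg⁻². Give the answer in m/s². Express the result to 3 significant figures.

Δa = 4GMr/d³
   = 4 × (6.674 × 10⁻¹¹) × (2.78 × 10³⁰) × (353) / (8.48 × 10⁷)³
   = 4.30 × 10⁻¹ m/s²

4.30 × 10⁻¹ m/s²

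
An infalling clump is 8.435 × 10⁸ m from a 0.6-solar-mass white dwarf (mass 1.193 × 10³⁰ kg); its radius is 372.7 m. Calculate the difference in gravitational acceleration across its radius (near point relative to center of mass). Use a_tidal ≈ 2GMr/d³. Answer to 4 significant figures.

Δg = 2GMr/d³
   = 2 × (6.674 × 10⁻¹¹) × (1.193 × 10³⁰) × (372.7) / (8.435 × 10⁸)³
   = 9.889 × 10⁻⁵ m/s²

9.889 × 10⁻⁵ m/s²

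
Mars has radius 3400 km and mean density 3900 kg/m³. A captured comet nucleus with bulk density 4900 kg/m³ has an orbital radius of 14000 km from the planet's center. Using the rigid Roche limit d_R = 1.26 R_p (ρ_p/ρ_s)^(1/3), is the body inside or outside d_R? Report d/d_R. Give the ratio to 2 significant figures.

outside; d/d_R ≈ 3.5

d_R = 1.26 × (3400 km) × (3900/4900)^(1/3) = 3970 km
d/d_R = (14000) / (3970) = 3.5
Since d/d_R > 1, the body is outside the Roche limit.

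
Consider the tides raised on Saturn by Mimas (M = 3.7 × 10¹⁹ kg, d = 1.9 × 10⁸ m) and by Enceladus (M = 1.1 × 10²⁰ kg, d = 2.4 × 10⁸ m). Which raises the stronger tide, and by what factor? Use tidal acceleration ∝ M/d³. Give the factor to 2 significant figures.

Enceladus, by a factor of ≈ 1.5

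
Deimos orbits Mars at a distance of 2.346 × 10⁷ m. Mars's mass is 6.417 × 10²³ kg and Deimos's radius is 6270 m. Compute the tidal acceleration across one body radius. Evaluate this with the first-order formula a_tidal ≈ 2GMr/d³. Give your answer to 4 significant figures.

4.159 × 10⁻⁵ m/s²

Δg = 2GMr/d³
   = 2 × (6.674 × 10⁻¹¹) × (6.417 × 10²³) × (6270) / (2.346 × 10⁷)³
   = 4.159 × 10⁻⁵ m/s²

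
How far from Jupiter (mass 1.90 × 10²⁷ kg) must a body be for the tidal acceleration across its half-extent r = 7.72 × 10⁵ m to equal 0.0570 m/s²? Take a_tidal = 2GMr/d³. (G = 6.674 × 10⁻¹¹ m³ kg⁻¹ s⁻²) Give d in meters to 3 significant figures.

2GMr/d³ = a_tidal  ⇒  d = (2GMr / a_tidal)^(1/3)
d = (2 × 6.674×10⁻¹¹ × (1.90 × 10²⁷) × (7.72 × 10⁵) / (0.0570))^(1/3)
  = 1.51 × 10⁸ m

1.51 × 10⁸ m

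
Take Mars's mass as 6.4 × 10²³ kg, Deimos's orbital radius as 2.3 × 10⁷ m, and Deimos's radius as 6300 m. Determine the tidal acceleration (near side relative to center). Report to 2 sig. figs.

4.4 × 10⁻⁵ m/s²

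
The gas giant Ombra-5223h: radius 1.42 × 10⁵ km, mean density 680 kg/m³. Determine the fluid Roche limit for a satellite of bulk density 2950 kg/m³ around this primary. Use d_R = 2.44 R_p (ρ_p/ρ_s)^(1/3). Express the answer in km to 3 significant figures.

2.12 × 10⁵ km

d_R = 2.44 × 1.42 × 10⁵ km × (680/2950)^(1/3)
    = 2.12 × 10⁵ km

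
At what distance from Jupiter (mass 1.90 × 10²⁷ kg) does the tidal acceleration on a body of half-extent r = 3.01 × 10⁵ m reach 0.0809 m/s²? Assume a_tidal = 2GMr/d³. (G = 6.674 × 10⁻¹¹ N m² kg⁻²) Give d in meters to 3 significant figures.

2GMr/d³ = a_tidal  ⇒  d = (2GMr / a_tidal)^(1/3)
d = (2 × 6.674×10⁻¹¹ × (1.90 × 10²⁷) × (3.01 × 10⁵) / (0.0809))^(1/3)
  = 9.81 × 10⁷ m

9.81 × 10⁷ m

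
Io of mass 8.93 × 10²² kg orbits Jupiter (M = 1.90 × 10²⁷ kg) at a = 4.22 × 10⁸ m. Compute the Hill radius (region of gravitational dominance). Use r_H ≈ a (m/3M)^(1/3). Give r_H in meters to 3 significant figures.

r_H ≈ a (m/3M)^(1/3)
    = (4.22 × 10⁸) × (8.93 × 10²² / (3 × 1.90 × 10²⁷))^(1/3)
    = 1.06 × 10⁷ m

1.06 × 10⁷ m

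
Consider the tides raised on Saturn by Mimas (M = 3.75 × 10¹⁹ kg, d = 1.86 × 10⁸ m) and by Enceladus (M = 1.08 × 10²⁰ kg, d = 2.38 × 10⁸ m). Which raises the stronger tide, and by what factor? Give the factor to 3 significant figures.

Compare M/d³ for the two perturbers:
Mimas: (3.75 × 10¹⁹) / (1.86 × 10⁸)³ = 5.828 × 10⁻⁶
Enceladus: (1.08 × 10²⁰) / (2.38 × 10⁸)³ = 8.011 × 10⁻⁶
Ratio (larger/smaller) = 1.37

Enceladus, by a factor of ≈ 1.37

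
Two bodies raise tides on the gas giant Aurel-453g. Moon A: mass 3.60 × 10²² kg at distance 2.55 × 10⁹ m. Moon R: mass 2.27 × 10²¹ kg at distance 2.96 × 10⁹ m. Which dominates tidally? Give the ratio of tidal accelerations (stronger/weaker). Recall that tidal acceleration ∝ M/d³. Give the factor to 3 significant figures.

Tidal stretch scales as M/d³; compute that for each body.
Moon A: (3.60 × 10²²) / (2.55 × 10⁹)³ = 2.171 × 10⁻⁶
Moon R: (2.27 × 10²¹) / (2.96 × 10⁹)³ = 8.753 × 10⁻⁸
Ratio (larger/smaller) = 24.8

Moon A, by a factor of ≈ 24.8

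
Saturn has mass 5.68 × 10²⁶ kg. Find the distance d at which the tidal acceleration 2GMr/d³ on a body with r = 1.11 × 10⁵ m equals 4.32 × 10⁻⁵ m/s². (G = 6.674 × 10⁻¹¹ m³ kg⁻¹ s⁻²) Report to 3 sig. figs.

5.80 × 10⁸ m

2GMr/d³ = a_tidal  ⇒  d = (2GMr / a_tidal)^(1/3)
d = (2 × 6.674×10⁻¹¹ × (5.68 × 10²⁶) × (1.11 × 10⁵) / (4.32 × 10⁻⁵))^(1/3)
  = 5.80 × 10⁸ m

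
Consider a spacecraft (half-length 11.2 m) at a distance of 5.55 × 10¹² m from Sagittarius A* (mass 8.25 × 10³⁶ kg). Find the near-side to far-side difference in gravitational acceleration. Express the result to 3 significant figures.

1.44 × 10⁻¹⁰ m/s²

a_tidal = 4GMr/d³
        = 4 × (6.674 × 10⁻¹¹) × (8.25 × 10³⁶) × (11.2) / (5.55 × 10¹²)³
        = 1.44 × 10⁻¹⁰ m/s²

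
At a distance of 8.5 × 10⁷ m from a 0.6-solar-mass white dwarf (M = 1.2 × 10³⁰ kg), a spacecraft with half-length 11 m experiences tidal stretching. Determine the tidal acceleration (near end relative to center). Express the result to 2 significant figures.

a_tidal = 2GMr/d³
        = 2 × (6.674 × 10⁻¹¹) × (1.2 × 10³⁰) × (11) / (8.5 × 10⁷)³
        = 2.9 × 10⁻³ m/s²

2.9 × 10⁻³ m/s²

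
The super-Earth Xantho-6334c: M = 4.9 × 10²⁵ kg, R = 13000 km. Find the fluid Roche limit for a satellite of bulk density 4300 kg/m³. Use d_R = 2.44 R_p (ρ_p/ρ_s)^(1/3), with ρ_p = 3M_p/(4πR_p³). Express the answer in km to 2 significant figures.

ρ_p = 3M_p/(4πR_p³) = 3 × (4.9 × 10²⁵) / (4π × (1.3 × 10⁷ m)³) = 5300 kg/m³
d_R = 2.44 × 13000 km × (5300/4300)^(1/3)
    = 34000 km

34000 km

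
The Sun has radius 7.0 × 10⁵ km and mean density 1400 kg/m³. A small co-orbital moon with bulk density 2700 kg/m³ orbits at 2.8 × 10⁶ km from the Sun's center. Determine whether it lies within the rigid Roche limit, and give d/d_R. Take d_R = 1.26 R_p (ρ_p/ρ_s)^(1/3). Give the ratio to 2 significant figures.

d_R = 1.26 × (7.0 × 10⁵ km) × (1400/2700)^(1/3) = 7.086 × 10⁵ km
d/d_R = (2.8 × 10⁶) / (7.086 × 10⁵) = 4.0
Since d/d_R > 1, the body is outside the Roche limit.

outside; d/d_R ≈ 4.0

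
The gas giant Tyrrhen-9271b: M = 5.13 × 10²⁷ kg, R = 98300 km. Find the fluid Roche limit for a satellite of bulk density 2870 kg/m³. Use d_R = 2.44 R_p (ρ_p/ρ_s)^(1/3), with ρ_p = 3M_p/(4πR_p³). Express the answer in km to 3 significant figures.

1.84 × 10⁵ km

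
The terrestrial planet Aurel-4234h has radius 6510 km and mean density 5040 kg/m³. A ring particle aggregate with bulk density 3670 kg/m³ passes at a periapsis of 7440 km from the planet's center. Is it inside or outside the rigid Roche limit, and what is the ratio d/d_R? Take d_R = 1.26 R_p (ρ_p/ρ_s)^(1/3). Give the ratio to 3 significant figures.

inside; d/d_R ≈ 0.816

d_R = 1.26 × (6510 km) × (5040/3670)^(1/3) = 9117 km
d/d_R = (7440) / (9117) = 0.816
Since d/d_R < 1, the body is inside the Roche limit.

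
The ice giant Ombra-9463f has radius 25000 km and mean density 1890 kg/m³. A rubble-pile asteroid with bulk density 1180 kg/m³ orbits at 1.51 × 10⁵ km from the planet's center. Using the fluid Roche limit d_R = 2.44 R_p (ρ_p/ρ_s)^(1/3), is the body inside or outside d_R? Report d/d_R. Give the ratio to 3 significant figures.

d_R = 2.44 × (25000 km) × (1890/1180)^(1/3) = 71370 km
d/d_R = (1.51 × 10⁵) / (71370) = 2.12
Since d/d_R > 1, the body is outside the Roche limit.

outside; d/d_R ≈ 2.12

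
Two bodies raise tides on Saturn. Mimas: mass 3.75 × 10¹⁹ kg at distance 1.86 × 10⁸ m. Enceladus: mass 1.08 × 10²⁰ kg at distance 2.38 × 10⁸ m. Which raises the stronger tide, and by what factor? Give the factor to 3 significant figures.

Enceladus, by a factor of ≈ 1.37

Tidal stretch scales as M/d³; compute that for each body.
Mimas: (3.75 × 10¹⁹) / (1.86 × 10⁸)³ = 5.828 × 10⁻⁶
Enceladus: (1.08 × 10²⁰) / (2.38 × 10⁸)³ = 8.011 × 10⁻⁶
Ratio (larger/smaller) = 1.37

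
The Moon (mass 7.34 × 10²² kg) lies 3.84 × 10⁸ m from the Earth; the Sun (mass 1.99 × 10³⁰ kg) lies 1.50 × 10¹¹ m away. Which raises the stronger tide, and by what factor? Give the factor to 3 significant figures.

The tide-raising term goes as M/d³ (the gradient of a 1/d² field).
The Moon: (7.34 × 10²²) / (3.84 × 10⁸)³ = 1.296 × 10⁻³
The Sun: (1.99 × 10³⁰) / (1.50 × 10¹¹)³ = 5.896 × 10⁻⁴
Ratio (larger/smaller) = 2.20

The Moon, by a factor of ≈ 2.20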